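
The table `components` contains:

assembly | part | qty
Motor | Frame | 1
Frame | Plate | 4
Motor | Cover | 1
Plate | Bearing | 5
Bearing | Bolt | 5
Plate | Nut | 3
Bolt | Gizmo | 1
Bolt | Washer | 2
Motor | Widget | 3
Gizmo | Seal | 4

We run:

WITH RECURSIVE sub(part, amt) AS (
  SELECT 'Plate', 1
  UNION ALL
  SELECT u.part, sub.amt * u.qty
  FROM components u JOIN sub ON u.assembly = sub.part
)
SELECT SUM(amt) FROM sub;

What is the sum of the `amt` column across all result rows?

209

Base: (Plate, amt=1).
Iteration 1: components of {Plate} -> Bearing = 1*5 = 5, Nut = 1*3 = 3.
Iteration 2: components of {Bearing,Nut} -> Bolt = 5*5 = 25.
Iteration 3: components of {Bolt} -> Gizmo = 25*1 = 25, Washer = 25*2 = 50.
Iteration 4: components of {Gizmo,Washer} -> Seal = 25*4 = 100.
Iteration 5: no further components; recursion stops.
SUM(amt) = 1 + 5 + 3 + 25 + 25 + 50 + 100 = 209.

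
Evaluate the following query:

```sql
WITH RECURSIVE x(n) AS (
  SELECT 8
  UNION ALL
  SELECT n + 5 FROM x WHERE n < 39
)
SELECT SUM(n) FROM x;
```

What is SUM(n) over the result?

204

Base: n=8.
Iteration 1: 8 < 39 holds -> n = 8 + 5 = 13.
Iteration 2: 13 < 39 holds -> n = 13 + 5 = 18.
Iteration 3: 18 < 39 holds -> n = 18 + 5 = 23.
Iteration 4: 23 < 39 holds -> n = 23 + 5 = 28.
Iteration 5: 28 < 39 holds -> n = 28 + 5 = 33.
Iteration 6: 33 < 39 holds -> n = 33 + 5 = 38.
Iteration 7: 38 < 39 holds -> n = 38 + 5 = 43.
Iteration 8: 43 < 39 fails; recursion stops.
SUM(n) = 8 + 13 + 18 + 23 + 28 + 33 + 38 + 43 = 204.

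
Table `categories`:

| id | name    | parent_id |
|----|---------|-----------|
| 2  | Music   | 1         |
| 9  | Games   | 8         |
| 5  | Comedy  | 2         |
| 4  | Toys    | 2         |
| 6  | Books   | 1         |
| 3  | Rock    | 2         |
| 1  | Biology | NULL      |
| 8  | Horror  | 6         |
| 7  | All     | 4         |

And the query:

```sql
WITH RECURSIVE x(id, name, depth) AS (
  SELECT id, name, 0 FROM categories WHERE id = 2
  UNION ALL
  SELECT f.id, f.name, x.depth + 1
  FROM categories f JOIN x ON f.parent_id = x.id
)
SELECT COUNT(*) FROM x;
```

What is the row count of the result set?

Base: id=2 (Music) at depth 0.
Iteration 1: rows with parent_id in {2} -> Rock (id 3, depth 1), Toys (id 4, depth 1), Comedy (id 5, depth 1).
Iteration 2: rows with parent_id in {3,4,5} -> All (id 7, depth 2).
Iteration 3: no rows with parent_id in {7}; recursion stops.
Total rows emitted: 5.

5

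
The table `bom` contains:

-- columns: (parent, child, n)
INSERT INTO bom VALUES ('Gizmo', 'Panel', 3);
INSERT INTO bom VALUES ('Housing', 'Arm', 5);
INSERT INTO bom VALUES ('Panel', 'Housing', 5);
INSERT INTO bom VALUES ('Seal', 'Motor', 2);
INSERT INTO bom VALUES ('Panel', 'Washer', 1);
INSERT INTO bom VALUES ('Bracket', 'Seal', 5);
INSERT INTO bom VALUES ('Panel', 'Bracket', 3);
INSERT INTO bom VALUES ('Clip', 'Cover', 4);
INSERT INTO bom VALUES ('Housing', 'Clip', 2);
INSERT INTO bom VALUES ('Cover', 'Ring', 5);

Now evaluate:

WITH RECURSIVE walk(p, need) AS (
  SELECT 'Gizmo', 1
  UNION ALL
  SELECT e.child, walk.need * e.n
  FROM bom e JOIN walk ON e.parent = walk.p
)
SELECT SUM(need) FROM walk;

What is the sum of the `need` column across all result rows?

Base: (Gizmo, need=1).
Iteration 1: components of {Gizmo} -> Panel = 1*3 = 3.
Iteration 2: components of {Panel} -> Bracket = 3*3 = 9, Housing = 3*5 = 15, Washer = 3*1 = 3.
Iteration 3: components of {Bracket,Housing,Washer} -> Arm = 15*5 = 75, Clip = 15*2 = 30, Seal = 9*5 = 45.
Iteration 4: components of {Arm,Clip,Seal} -> Cover = 30*4 = 120, Motor = 45*2 = 90.
Iteration 5: components of {Cover,Motor} -> Ring = 120*5 = 600.
Iteration 6: no further components; recursion stops.
SUM(need) = 1 + 3 + 3 + 9 + 15 + 45 + 30 + 75 + 90 + 120 + 600 = 991.

991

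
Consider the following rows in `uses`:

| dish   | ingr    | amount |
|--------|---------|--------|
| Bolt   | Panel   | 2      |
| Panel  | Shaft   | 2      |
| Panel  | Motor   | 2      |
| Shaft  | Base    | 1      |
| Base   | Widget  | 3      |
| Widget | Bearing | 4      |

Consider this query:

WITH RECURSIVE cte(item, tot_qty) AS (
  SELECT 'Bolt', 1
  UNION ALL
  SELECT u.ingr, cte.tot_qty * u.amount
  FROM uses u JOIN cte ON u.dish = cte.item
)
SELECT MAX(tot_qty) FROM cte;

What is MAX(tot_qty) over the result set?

Base: (Bolt, tot_qty=1).
Iteration 1: components of {Bolt} -> Panel = 1*2 = 2.
Iteration 2: components of {Panel} -> Motor = 2*2 = 4, Shaft = 2*2 = 4.
Iteration 3: components of {Motor,Shaft} -> Base = 4*1 = 4.
Iteration 4: components of {Base} -> Widget = 4*3 = 12.
Iteration 5: components of {Widget} -> Bearing = 12*4 = 48.
Iteration 6: no further components; recursion stops.
tot_qty values: 1, 2, 4, 4, 4, 12, 48; the maximum is 48.

48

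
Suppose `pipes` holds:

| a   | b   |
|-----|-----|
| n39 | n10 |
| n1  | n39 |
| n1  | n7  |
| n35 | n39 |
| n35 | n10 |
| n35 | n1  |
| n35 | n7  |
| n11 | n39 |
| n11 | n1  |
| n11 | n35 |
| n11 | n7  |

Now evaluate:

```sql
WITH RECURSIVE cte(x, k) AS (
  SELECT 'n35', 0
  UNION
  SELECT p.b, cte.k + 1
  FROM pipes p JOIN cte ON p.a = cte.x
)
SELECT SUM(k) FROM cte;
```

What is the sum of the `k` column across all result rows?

Base: (n35, k=0).
Iteration 1: edges from {n35} -> (n1, k=1), (n10, k=1), (n39, k=1), (n7, k=1).
Iteration 2: edges from {n1,n10,n39,n7} -> (n10, k=2), (n39, k=2), (n7, k=2).
Iteration 3: edges from {n10,n39,n7} -> (n10, k=3).
Iteration 4: no outgoing edges from {n10}; recursion stops.
SUM(k) = 0 + 1 + 1 + 1 + 1 + 2 + 2 + 2 + 3 = 13.

13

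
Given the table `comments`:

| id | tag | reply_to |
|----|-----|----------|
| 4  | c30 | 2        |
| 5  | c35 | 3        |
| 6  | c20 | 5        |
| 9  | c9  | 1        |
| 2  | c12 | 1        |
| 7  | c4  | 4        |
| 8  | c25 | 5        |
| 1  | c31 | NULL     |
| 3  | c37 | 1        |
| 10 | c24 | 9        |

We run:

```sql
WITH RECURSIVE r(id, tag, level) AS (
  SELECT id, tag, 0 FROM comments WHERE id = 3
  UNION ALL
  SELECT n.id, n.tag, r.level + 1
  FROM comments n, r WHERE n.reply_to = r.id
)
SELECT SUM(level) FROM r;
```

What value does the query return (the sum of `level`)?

5

Base: id=3 (c37) at level 0.
Iteration 1: rows with reply_to in {3} -> c35 (id 5, level 1).
Iteration 2: rows with reply_to in {5} -> c20 (id 6, level 2), c25 (id 8, level 2).
Iteration 3: no rows with reply_to in {6,8}; recursion stops.
SUM(level) = 0 + 1 + 2 + 2 = 5.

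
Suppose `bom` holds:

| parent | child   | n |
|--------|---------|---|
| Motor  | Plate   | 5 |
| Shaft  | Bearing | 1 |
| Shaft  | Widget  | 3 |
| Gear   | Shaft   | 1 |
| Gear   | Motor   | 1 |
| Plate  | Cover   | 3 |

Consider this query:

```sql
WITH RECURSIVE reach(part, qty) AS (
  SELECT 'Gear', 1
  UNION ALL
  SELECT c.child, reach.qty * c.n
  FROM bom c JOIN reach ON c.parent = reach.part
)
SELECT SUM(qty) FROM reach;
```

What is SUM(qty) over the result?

Base: (Gear, qty=1).
Iteration 1: components of {Gear} -> Motor = 1*1 = 1, Shaft = 1*1 = 1.
Iteration 2: components of {Motor,Shaft} -> Bearing = 1*1 = 1, Plate = 1*5 = 5, Widget = 1*3 = 3.
Iteration 3: components of {Bearing,Plate,Widget} -> Cover = 5*3 = 15.
Iteration 4: no further components; recursion stops.
SUM(qty) = 1 + 1 + 1 + 5 + 3 + 1 + 15 = 27.

27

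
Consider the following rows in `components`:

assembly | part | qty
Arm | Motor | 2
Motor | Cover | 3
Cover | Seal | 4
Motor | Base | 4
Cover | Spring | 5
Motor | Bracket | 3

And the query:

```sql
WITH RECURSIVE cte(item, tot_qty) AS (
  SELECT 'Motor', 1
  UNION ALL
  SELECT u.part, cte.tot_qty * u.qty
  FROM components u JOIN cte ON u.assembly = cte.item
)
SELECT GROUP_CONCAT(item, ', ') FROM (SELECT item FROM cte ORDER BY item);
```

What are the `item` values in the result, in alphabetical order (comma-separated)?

Base: (Motor, tot_qty=1).
Iteration 1: components of {Motor} -> Base = 1*4 = 4, Bracket = 1*3 = 3, Cover = 1*3 = 3.
Iteration 2: components of {Base,Bracket,Cover} -> Seal = 3*4 = 12, Spring = 3*5 = 15.
Iteration 3: no further components; recursion stops.

Base, Bracket, Cover, Motor, Seal, Spring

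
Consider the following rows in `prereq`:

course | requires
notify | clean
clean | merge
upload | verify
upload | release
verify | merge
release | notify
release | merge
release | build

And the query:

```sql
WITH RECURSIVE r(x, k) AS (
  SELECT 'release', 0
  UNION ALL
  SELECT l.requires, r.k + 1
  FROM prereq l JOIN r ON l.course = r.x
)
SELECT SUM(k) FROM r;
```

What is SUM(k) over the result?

8

Base: (release, k=0).
Iteration 1: edges from {release} -> (build, k=1), (merge, k=1), (notify, k=1).
Iteration 2: edges from {build,merge,notify} -> (clean, k=2).
Iteration 3: edges from {clean} -> (merge, k=3).
Iteration 4: no outgoing edges from {merge}; recursion stops.
SUM(k) = 0 + 1 + 1 + 1 + 2 + 3 = 8.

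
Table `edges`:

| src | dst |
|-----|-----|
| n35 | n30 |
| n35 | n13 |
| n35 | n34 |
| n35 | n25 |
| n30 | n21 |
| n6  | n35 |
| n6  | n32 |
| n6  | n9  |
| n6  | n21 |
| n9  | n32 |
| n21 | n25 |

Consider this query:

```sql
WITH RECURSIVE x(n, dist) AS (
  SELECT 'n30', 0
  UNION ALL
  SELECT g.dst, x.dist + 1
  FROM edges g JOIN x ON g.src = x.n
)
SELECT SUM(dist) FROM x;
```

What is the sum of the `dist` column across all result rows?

3

Base: (n30, dist=0).
Iteration 1: edges from {n30} -> (n21, dist=1).
Iteration 2: edges from {n21} -> (n25, dist=2).
Iteration 3: no outgoing edges from {n25}; recursion stops.
SUM(dist) = 0 + 1 + 2 = 3.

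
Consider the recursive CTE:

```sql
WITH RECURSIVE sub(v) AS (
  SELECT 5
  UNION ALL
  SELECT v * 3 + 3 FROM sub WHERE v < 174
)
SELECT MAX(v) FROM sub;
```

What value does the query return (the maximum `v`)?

Base: v=5.
Iteration 1: 5 < 174 holds -> v = 5 * 3 + 3 = 18.
Iteration 2: 18 < 174 holds -> v = 18 * 3 + 3 = 57.
Iteration 3: 57 < 174 holds -> v = 57 * 3 + 3 = 174.
Iteration 4: 174 < 174 fails; recursion stops.
v values: 5, 18, 57, 174; the maximum is 174.

174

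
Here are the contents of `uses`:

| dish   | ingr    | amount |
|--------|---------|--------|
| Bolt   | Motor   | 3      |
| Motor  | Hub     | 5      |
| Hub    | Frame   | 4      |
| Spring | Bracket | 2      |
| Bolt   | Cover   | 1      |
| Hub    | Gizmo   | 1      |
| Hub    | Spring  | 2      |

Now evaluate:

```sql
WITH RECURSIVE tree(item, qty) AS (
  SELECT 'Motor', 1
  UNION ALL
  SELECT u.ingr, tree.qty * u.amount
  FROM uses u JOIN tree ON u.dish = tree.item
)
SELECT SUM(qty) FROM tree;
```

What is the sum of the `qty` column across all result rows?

Base: (Motor, qty=1).
Iteration 1: components of {Motor} -> Hub = 1*5 = 5.
Iteration 2: components of {Hub} -> Frame = 5*4 = 20, Gizmo = 5*1 = 5, Spring = 5*2 = 10.
Iteration 3: components of {Frame,Gizmo,Spring} -> Bracket = 10*2 = 20.
Iteration 4: no further components; recursion stops.
SUM(qty) = 1 + 5 + 10 + 5 + 20 + 20 = 61.

61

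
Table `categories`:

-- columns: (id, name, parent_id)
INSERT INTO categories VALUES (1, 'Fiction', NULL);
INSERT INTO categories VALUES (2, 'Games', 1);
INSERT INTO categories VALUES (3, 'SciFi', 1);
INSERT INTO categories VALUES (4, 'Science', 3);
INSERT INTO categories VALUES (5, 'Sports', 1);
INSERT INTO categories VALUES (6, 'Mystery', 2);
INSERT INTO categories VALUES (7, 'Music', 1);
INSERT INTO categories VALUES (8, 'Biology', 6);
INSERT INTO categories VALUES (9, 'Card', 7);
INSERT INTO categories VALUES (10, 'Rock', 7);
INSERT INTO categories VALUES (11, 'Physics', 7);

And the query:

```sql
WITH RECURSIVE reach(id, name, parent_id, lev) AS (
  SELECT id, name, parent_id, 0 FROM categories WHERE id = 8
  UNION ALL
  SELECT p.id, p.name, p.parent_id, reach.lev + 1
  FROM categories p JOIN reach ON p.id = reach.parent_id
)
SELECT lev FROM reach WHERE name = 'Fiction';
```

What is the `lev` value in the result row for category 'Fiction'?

3

Base: id=8 (Biology), parent_id=6, lev 0.
Iteration 1: join on id=6 -> Mystery (id 6, parent_id=2, lev 1).
Iteration 2: join on id=2 -> Games (id 2, parent_id=1, lev 2).
Iteration 3: join on id=1 -> Fiction (id 1, parent_id=NULL, lev 3).
Iteration 4: parent_id is NULL; no match; recursion stops.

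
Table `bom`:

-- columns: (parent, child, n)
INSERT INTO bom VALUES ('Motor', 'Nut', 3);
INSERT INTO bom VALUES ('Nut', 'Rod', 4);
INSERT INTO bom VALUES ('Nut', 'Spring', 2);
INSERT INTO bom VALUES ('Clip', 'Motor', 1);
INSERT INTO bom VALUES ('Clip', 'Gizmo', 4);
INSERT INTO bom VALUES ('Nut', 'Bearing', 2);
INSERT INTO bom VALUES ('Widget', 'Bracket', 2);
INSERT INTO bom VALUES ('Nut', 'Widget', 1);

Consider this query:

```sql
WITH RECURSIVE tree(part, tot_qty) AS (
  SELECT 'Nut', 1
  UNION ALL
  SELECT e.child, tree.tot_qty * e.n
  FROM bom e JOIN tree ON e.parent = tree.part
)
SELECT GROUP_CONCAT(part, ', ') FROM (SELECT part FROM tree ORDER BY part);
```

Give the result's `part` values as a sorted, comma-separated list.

Bearing, Bracket, Nut, Rod, Spring, Widget

Base: (Nut, tot_qty=1).
Iteration 1: components of {Nut} -> Bearing = 1*2 = 2, Rod = 1*4 = 4, Spring = 1*2 = 2, Widget = 1*1 = 1.
Iteration 2: components of {Bearing,Rod,Spring,Widget} -> Bracket = 1*2 = 2.
Iteration 3: no further components; recursion stops.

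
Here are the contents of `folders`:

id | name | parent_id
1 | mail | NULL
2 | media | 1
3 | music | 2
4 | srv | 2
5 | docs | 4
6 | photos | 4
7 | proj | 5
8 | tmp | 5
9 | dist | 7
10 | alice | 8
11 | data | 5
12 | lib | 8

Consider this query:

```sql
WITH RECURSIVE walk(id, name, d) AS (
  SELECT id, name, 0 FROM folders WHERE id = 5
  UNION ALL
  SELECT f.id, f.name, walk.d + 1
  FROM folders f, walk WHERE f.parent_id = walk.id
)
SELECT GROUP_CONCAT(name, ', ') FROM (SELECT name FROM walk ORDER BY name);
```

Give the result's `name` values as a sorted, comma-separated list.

alice, data, dist, docs, lib, proj, tmp

Base: id=5 (docs) at d 0.
Iteration 1: rows with parent_id in {5} -> proj (id 7, d 1), tmp (id 8, d 1), data (id 11, d 1).
Iteration 2: rows with parent_id in {7,8,11} -> dist (id 9, d 2), alice (id 10, d 2), lib (id 12, d 2).
Iteration 3: no rows with parent_id in {9,10,12}; recursion stops.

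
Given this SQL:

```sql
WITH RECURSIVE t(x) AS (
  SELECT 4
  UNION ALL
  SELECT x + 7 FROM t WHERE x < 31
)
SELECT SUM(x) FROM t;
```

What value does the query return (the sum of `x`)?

90

Base: x=4.
Iteration 1: 4 < 31 holds -> x = 4 + 7 = 11.
Iteration 2: 11 < 31 holds -> x = 11 + 7 = 18.
Iteration 3: 18 < 31 holds -> x = 18 + 7 = 25.
Iteration 4: 25 < 31 holds -> x = 25 + 7 = 32.
Iteration 5: 32 < 31 fails; recursion stops.
SUM(x) = 4 + 11 + 18 + 25 + 32 = 90.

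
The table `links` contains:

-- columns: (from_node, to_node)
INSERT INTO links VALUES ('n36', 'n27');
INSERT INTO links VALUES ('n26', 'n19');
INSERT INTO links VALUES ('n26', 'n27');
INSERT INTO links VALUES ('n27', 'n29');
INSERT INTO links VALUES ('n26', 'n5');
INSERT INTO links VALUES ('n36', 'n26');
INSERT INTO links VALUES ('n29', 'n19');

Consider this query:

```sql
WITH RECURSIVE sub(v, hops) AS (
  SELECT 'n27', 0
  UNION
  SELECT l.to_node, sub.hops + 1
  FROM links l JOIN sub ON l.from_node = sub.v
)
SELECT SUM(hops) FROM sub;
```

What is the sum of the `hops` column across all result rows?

Base: (n27, hops=0).
Iteration 1: edges from {n27} -> (n29, hops=1).
Iteration 2: edges from {n29} -> (n19, hops=2).
Iteration 3: no outgoing edges from {n19}; recursion stops.
SUM(hops) = 0 + 1 + 2 = 3.

3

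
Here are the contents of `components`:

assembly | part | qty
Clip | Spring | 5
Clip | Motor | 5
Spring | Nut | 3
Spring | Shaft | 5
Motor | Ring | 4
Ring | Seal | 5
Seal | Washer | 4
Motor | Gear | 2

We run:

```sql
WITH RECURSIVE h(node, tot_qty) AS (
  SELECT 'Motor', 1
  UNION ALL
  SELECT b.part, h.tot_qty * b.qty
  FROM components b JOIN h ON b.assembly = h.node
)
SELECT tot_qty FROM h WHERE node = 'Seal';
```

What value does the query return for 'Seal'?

20

Base: (Motor, tot_qty=1).
Iteration 1: components of {Motor} -> Gear = 1*2 = 2, Ring = 1*4 = 4.
Iteration 2: components of {Gear,Ring} -> Seal = 4*5 = 20.
Iteration 3: components of {Seal} -> Washer = 20*4 = 80.
Iteration 4: no further components; recursion stops.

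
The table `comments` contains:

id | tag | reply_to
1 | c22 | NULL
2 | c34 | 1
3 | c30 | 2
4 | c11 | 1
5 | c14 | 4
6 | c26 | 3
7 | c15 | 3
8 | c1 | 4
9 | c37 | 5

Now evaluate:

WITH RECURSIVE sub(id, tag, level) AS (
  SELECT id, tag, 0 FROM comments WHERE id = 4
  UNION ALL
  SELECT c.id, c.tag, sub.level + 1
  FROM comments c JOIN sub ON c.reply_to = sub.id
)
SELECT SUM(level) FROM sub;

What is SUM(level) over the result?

4

Base: id=4 (c11) at level 0.
Iteration 1: rows with reply_to in {4} -> c14 (id 5, level 1), c1 (id 8, level 1).
Iteration 2: rows with reply_to in {5,8} -> c37 (id 9, level 2).
Iteration 3: no rows with reply_to in {9}; recursion stops.
SUM(level) = 0 + 1 + 1 + 2 = 4.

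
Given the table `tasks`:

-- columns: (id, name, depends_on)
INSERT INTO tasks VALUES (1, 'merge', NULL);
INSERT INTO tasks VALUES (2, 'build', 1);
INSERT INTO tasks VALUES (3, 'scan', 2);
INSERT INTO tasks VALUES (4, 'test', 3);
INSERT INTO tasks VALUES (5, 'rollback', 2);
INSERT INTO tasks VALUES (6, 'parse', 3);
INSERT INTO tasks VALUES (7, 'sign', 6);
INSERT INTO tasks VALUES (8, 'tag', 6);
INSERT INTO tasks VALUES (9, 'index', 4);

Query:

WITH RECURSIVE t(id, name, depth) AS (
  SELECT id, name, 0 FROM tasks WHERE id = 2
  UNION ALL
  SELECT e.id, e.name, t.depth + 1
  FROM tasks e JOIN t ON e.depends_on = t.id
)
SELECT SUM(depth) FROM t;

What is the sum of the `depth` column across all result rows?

Base: id=2 (build) at depth 0.
Iteration 1: rows with depends_on in {2} -> scan (id 3, depth 1), rollback (id 5, depth 1).
Iteration 2: rows with depends_on in {3,5} -> test (id 4, depth 2), parse (id 6, depth 2).
Iteration 3: rows with depends_on in {4,6} -> sign (id 7, depth 3), tag (id 8, depth 3), index (id 9, depth 3).
Iteration 4: no rows with depends_on in {7,8,9}; recursion stops.
SUM(depth) = 0 + 1 + 1 + 2 + 2 + 3 + 3 + 3 = 15.

15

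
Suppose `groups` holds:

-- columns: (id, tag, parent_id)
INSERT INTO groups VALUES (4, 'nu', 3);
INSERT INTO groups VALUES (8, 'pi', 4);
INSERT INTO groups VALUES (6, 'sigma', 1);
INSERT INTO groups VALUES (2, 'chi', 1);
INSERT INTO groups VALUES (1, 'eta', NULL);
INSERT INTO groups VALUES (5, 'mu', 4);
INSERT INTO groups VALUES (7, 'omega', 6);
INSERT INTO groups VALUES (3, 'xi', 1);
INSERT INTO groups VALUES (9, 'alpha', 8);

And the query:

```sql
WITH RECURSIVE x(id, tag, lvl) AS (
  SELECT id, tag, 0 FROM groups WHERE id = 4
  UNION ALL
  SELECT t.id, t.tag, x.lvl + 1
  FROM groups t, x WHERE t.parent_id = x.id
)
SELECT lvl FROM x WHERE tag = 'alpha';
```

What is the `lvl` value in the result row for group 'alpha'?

2

Base: id=4 (nu) at lvl 0.
Iteration 1: rows with parent_id in {4} -> mu (id 5, lvl 1), pi (id 8, lvl 1).
Iteration 2: rows with parent_id in {5,8} -> alpha (id 9, lvl 2).
Iteration 3: no rows with parent_id in {9}; recursion stops.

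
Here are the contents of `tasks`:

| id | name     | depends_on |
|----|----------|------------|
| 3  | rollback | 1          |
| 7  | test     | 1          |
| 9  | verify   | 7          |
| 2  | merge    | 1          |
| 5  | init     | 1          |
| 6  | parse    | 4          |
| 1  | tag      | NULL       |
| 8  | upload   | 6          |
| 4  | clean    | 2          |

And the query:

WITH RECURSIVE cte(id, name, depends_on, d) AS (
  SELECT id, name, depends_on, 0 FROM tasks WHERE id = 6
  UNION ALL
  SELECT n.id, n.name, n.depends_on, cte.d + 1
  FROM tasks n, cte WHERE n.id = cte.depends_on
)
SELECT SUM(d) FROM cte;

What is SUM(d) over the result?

6

Base: id=6 (parse), depends_on=4, d 0.
Iteration 1: join on id=4 -> clean (id 4, depends_on=2, d 1).
Iteration 2: join on id=2 -> merge (id 2, depends_on=1, d 2).
Iteration 3: join on id=1 -> tag (id 1, depends_on=NULL, d 3).
Iteration 4: depends_on is NULL; no match; recursion stops.
SUM(d) = 0 + 1 + 2 + 3 = 6.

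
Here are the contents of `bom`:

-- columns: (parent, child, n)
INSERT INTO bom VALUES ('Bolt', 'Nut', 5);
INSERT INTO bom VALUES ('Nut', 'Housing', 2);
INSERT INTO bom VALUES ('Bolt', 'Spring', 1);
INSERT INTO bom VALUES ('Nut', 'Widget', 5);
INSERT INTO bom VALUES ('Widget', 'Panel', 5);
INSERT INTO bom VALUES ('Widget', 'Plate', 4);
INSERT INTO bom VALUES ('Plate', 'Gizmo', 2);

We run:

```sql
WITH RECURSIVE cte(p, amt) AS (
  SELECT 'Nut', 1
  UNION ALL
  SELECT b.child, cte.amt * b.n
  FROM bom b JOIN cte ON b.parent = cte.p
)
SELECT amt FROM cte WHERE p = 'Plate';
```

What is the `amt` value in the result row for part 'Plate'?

20

Base: (Nut, amt=1).
Iteration 1: components of {Nut} -> Housing = 1*2 = 2, Widget = 1*5 = 5.
Iteration 2: components of {Housing,Widget} -> Panel = 5*5 = 25, Plate = 5*4 = 20.
Iteration 3: components of {Panel,Plate} -> Gizmo = 20*2 = 40.
Iteration 4: no further components; recursion stops.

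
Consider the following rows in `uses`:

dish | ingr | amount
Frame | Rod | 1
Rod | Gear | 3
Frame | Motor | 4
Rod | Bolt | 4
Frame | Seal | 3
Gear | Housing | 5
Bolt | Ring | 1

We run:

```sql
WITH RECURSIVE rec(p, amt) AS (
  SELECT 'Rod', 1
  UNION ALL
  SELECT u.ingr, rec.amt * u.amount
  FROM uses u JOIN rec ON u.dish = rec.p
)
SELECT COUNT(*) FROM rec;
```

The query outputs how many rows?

5

Base: (Rod, amt=1).
Iteration 1: components of {Rod} -> Bolt = 1*4 = 4, Gear = 1*3 = 3.
Iteration 2: components of {Bolt,Gear} -> Housing = 3*5 = 15, Ring = 4*1 = 4.
Iteration 3: no further components; recursion stops.
Total rows emitted: 5.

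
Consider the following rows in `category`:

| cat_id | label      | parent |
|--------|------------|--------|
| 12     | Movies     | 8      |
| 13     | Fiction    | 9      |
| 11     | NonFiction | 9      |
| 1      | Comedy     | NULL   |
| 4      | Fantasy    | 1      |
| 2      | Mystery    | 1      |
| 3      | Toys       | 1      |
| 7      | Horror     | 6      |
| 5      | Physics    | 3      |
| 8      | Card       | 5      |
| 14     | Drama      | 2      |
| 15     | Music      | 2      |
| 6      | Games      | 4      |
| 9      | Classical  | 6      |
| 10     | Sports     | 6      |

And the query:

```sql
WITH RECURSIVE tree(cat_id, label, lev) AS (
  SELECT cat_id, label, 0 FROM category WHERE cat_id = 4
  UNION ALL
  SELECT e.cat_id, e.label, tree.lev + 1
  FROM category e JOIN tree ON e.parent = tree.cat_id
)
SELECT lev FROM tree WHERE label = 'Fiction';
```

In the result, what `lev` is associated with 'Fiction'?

3

Base: cat_id=4 (Fantasy) at lev 0.
Iteration 1: rows with parent in {4} -> Games (id 6, lev 1).
Iteration 2: rows with parent in {6} -> Horror (id 7, lev 2), Classical (id 9, lev 2), Sports (id 10, lev 2).
Iteration 3: rows with parent in {7,9,10} -> NonFiction (id 11, lev 3), Fiction (id 13, lev 3).
Iteration 4: no rows with parent in {11,13}; recursion stops.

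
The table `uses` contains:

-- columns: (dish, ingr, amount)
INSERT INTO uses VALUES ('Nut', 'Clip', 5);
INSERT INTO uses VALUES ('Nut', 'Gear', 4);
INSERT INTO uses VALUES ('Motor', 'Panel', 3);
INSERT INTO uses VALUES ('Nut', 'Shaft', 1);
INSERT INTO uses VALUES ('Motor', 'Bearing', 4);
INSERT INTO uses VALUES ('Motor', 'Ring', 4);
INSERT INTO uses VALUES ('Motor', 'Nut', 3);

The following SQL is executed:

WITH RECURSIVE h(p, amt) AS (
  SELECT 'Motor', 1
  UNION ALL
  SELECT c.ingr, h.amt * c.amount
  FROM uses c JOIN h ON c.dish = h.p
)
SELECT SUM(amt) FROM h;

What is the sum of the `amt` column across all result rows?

Base: (Motor, amt=1).
Iteration 1: components of {Motor} -> Bearing = 1*4 = 4, Nut = 1*3 = 3, Panel = 1*3 = 3, Ring = 1*4 = 4.
Iteration 2: components of {Bearing,Nut,Panel,Ring} -> Clip = 3*5 = 15, Gear = 3*4 = 12, Shaft = 3*1 = 3.
Iteration 3: no further components; recursion stops.
SUM(amt) = 1 + 3 + 4 + 4 + 3 + 3 + 15 + 12 = 45.

45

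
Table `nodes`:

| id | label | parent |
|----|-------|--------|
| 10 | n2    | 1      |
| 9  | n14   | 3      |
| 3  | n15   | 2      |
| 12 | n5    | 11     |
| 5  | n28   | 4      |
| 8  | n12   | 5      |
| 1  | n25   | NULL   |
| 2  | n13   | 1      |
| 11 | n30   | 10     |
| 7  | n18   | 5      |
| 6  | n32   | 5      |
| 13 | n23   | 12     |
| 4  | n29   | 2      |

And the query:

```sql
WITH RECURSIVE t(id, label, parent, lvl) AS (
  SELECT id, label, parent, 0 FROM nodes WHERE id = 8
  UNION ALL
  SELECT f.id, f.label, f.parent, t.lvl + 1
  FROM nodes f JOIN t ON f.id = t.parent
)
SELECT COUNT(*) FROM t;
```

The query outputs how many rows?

Base: id=8 (n12), parent=5, lvl 0.
Iteration 1: join on id=5 -> n28 (id 5, parent=4, lvl 1).
Iteration 2: join on id=4 -> n29 (id 4, parent=2, lvl 2).
Iteration 3: join on id=2 -> n13 (id 2, parent=1, lvl 3).
Iteration 4: join on id=1 -> n25 (id 1, parent=NULL, lvl 4).
Iteration 5: parent is NULL; no match; recursion stops.
Total rows emitted: 5.

5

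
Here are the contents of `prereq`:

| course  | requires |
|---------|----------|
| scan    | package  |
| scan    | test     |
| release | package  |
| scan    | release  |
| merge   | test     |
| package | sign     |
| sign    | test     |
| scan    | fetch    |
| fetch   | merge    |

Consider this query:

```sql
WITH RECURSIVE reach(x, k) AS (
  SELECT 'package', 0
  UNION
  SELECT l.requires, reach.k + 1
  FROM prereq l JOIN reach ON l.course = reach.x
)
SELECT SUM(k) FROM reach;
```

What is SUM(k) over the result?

Base: (package, k=0).
Iteration 1: edges from {package} -> (sign, k=1).
Iteration 2: edges from {sign} -> (test, k=2).
Iteration 3: no outgoing edges from {test}; recursion stops.
SUM(k) = 0 + 1 + 2 = 3.

3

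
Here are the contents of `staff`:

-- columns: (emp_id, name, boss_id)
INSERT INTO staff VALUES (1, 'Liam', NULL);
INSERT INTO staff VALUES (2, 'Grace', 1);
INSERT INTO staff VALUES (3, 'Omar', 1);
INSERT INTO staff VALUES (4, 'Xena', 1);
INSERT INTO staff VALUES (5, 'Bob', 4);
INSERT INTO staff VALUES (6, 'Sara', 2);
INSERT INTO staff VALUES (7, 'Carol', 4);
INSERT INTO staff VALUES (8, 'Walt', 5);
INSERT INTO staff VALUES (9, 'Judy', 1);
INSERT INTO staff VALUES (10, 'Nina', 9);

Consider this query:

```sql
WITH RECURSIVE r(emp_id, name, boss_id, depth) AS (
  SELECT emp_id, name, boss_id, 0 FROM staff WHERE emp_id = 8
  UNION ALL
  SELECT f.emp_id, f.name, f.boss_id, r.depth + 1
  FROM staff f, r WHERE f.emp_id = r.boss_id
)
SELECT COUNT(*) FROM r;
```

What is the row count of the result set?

Base: emp_id=8 (Walt), boss_id=5, depth 0.
Iteration 1: join on emp_id=5 -> Bob (id 5, boss_id=4, depth 1).
Iteration 2: join on emp_id=4 -> Xena (id 4, boss_id=1, depth 2).
Iteration 3: join on emp_id=1 -> Liam (id 1, boss_id=NULL, depth 3).
Iteration 4: boss_id is NULL; no match; recursion stops.
Total rows emitted: 4.

4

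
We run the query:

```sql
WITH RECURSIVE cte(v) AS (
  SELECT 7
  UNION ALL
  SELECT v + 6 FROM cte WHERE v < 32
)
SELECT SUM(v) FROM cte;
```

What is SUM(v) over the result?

Base: v=7.
Iteration 1: 7 < 32 holds -> v = 7 + 6 = 13.
Iteration 2: 13 < 32 holds -> v = 13 + 6 = 19.
Iteration 3: 19 < 32 holds -> v = 19 + 6 = 25.
Iteration 4: 25 < 32 holds -> v = 25 + 6 = 31.
Iteration 5: 31 < 32 holds -> v = 31 + 6 = 37.
Iteration 6: 37 < 32 fails; recursion stops.
SUM(v) = 7 + 13 + 19 + 25 + 31 + 37 = 132.

132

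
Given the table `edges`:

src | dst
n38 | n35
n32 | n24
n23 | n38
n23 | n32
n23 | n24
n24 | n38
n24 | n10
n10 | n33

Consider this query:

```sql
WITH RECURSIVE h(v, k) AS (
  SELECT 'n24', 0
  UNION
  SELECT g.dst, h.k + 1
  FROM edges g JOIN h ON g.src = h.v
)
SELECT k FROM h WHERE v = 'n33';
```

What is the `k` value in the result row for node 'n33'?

2

Base: (n24, k=0).
Iteration 1: edges from {n24} -> (n10, k=1), (n38, k=1).
Iteration 2: edges from {n10,n38} -> (n33, k=2), (n35, k=2).
Iteration 3: no outgoing edges from {n33,n35}; recursion stops.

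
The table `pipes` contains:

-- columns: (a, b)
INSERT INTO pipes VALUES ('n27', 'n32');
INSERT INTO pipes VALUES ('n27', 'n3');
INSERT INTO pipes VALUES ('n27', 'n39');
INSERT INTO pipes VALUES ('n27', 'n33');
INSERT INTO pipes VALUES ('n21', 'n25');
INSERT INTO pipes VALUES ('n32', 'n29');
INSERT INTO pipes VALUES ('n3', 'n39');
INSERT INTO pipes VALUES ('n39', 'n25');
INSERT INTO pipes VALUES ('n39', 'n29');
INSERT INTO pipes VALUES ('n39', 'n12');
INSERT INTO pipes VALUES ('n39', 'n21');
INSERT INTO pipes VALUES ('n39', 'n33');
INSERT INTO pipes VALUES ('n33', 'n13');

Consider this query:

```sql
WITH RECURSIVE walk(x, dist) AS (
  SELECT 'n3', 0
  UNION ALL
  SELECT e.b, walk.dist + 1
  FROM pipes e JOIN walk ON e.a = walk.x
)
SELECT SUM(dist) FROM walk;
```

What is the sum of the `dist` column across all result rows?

Base: (n3, dist=0).
Iteration 1: edges from {n3} -> (n39, dist=1).
Iteration 2: edges from {n39} -> (n12, dist=2), (n21, dist=2), (n25, dist=2), (n29, dist=2), (n33, dist=2).
Iteration 3: edges from {n12,n21,n25,n29,n33} -> (n13, dist=3), (n25, dist=3).
Iteration 4: no outgoing edges from {n13,n25}; recursion stops.
SUM(dist) = 0 + 1 + 2 + 2 + 2 + 2 + 2 + 3 + 3 = 17.

17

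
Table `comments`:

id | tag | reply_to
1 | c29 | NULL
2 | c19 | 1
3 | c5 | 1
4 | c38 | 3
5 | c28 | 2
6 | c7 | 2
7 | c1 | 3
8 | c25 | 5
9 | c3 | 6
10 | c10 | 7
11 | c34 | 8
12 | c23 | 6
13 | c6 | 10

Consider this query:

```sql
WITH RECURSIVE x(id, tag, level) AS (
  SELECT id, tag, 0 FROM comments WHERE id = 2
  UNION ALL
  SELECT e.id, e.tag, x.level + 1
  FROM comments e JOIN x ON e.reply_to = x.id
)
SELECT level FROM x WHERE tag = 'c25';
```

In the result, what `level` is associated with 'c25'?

Base: id=2 (c19) at level 0.
Iteration 1: rows with reply_to in {2} -> c28 (id 5, level 1), c7 (id 6, level 1).
Iteration 2: rows with reply_to in {5,6} -> c25 (id 8, level 2), c3 (id 9, level 2), c23 (id 12, level 2).
Iteration 3: rows with reply_to in {8,9,12} -> c34 (id 11, level 3).
Iteration 4: no rows with reply_to in {11}; recursion stops.

2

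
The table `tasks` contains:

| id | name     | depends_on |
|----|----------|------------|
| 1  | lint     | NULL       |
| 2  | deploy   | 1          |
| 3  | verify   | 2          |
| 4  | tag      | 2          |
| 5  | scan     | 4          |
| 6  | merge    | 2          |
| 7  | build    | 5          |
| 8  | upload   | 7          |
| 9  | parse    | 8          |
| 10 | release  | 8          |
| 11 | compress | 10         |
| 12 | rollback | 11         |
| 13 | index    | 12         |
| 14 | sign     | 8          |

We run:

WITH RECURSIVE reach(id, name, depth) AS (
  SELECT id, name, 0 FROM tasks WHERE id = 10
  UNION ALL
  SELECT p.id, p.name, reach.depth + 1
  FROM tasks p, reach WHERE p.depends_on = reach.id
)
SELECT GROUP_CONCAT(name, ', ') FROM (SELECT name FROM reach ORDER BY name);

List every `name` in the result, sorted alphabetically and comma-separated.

compress, index, release, rollback

Base: id=10 (release) at depth 0.
Iteration 1: rows with depends_on in {10} -> compress (id 11, depth 1).
Iteration 2: rows with depends_on in {11} -> rollback (id 12, depth 2).
Iteration 3: rows with depends_on in {12} -> index (id 13, depth 3).
Iteration 4: no rows with depends_on in {13}; recursion stops.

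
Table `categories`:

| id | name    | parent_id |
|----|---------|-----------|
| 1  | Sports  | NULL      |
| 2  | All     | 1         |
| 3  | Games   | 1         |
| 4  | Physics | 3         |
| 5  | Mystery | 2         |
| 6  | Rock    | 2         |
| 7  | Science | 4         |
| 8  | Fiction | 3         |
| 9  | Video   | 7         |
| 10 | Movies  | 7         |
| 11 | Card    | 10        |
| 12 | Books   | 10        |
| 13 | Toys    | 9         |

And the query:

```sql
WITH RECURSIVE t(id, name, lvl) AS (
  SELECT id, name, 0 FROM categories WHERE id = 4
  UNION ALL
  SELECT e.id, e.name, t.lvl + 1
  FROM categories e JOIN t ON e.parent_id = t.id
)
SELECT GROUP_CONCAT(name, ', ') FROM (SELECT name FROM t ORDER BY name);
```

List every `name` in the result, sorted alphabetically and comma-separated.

Base: id=4 (Physics) at lvl 0.
Iteration 1: rows with parent_id in {4} -> Science (id 7, lvl 1).
Iteration 2: rows with parent_id in {7} -> Video (id 9, lvl 2), Movies (id 10, lvl 2).
Iteration 3: rows with parent_id in {9,10} -> Card (id 11, lvl 3), Books (id 12, lvl 3), Toys (id 13, lvl 3).
Iteration 4: no rows with parent_id in {11,12,13}; recursion stops.

Books, Card, Movies, Physics, Science, Toys, Video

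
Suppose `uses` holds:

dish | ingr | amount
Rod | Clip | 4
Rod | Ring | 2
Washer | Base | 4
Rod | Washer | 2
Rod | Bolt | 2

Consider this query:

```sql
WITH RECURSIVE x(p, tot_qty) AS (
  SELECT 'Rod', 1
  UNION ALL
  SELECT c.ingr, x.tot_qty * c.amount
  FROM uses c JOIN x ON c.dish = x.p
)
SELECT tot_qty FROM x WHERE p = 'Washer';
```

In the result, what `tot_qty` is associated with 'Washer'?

2

Base: (Rod, tot_qty=1).
Iteration 1: components of {Rod} -> Bolt = 1*2 = 2, Clip = 1*4 = 4, Ring = 1*2 = 2, Washer = 1*2 = 2.
Iteration 2: components of {Bolt,Clip,Ring,Washer} -> Base = 2*4 = 8.
Iteration 3: no further components; recursion stops.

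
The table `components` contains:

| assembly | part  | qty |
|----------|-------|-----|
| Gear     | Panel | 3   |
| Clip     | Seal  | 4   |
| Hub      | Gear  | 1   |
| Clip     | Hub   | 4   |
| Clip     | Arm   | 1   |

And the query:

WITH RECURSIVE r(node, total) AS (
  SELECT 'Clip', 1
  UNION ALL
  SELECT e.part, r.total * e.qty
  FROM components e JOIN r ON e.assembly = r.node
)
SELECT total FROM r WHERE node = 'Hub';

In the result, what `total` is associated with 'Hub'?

4

Base: (Clip, total=1).
Iteration 1: components of {Clip} -> Arm = 1*1 = 1, Hub = 1*4 = 4, Seal = 1*4 = 4.
Iteration 2: components of {Arm,Hub,Seal} -> Gear = 4*1 = 4.
Iteration 3: components of {Gear} -> Panel = 4*3 = 12.
Iteration 4: no further components; recursion stops.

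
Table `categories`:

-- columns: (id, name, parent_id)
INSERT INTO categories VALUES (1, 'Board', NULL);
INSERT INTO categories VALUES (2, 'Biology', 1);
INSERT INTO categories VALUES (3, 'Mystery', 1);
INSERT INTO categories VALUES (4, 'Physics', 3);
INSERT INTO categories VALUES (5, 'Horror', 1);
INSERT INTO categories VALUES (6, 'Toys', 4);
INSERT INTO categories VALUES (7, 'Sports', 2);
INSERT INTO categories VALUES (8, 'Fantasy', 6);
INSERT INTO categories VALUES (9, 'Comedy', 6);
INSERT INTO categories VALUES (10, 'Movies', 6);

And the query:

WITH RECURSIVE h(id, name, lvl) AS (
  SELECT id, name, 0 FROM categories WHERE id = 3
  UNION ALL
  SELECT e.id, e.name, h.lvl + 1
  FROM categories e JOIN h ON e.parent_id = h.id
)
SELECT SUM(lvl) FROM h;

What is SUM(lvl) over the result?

12

Base: id=3 (Mystery) at lvl 0.
Iteration 1: rows with parent_id in {3} -> Physics (id 4, lvl 1).
Iteration 2: rows with parent_id in {4} -> Toys (id 6, lvl 2).
Iteration 3: rows with parent_id in {6} -> Fantasy (id 8, lvl 3), Comedy (id 9, lvl 3), Movies (id 10, lvl 3).
Iteration 4: no rows with parent_id in {8,9,10}; recursion stops.
SUM(lvl) = 0 + 1 + 2 + 3 + 3 + 3 = 12.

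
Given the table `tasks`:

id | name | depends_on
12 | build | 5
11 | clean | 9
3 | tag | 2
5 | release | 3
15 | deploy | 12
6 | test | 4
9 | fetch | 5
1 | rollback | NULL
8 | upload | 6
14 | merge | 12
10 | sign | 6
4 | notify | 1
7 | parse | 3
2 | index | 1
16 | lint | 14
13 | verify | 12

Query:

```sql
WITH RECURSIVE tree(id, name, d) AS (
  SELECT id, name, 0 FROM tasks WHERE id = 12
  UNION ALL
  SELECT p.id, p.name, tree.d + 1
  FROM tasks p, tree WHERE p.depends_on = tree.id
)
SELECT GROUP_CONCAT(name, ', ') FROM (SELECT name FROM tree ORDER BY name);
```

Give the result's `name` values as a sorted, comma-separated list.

Base: id=12 (build) at d 0.
Iteration 1: rows with depends_on in {12} -> verify (id 13, d 1), merge (id 14, d 1), deploy (id 15, d 1).
Iteration 2: rows with depends_on in {13,14,15} -> lint (id 16, d 2).
Iteration 3: no rows with depends_on in {16}; recursion stops.

build, deploy, lint, merge, verify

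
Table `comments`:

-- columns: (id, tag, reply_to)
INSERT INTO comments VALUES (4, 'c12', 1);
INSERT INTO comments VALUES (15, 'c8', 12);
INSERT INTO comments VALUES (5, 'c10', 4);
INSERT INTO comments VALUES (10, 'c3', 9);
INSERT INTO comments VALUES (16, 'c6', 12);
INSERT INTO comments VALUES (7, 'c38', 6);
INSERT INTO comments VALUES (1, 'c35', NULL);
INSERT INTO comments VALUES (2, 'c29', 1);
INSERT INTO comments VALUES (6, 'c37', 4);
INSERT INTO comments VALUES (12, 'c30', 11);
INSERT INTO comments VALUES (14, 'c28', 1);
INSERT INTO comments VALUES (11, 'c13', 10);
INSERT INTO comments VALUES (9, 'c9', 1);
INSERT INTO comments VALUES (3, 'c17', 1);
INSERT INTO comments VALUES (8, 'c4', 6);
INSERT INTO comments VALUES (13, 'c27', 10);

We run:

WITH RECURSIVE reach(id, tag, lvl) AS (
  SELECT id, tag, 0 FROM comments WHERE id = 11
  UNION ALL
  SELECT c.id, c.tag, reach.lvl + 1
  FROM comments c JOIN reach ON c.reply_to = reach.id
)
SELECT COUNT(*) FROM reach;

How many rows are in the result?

Base: id=11 (c13) at lvl 0.
Iteration 1: rows with reply_to in {11} -> c30 (id 12, lvl 1).
Iteration 2: rows with reply_to in {12} -> c8 (id 15, lvl 2), c6 (id 16, lvl 2).
Iteration 3: no rows with reply_to in {15,16}; recursion stops.
Total rows emitted: 4.

4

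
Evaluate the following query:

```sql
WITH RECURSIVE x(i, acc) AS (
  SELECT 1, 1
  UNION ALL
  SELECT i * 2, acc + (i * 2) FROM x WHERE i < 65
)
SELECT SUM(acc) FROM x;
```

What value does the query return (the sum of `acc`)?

Base: i=1, acc=1.
Iteration 1: 1 < 65 holds -> i = 1 * 2 = 2, acc = 1 + 2 = 3.
Iteration 2: 2 < 65 holds -> i = 2 * 2 = 4, acc = 3 + 4 = 7.
Iteration 3: 4 < 65 holds -> i = 4 * 2 = 8, acc = 7 + 8 = 15.
Iteration 4: 8 < 65 holds -> i = 8 * 2 = 16, acc = 15 + 16 = 31.
Iteration 5: 16 < 65 holds -> i = 16 * 2 = 32, acc = 31 + 32 = 63.
Iteration 6: 32 < 65 holds -> i = 32 * 2 = 64, acc = 63 + 64 = 127.
Iteration 7: 64 < 65 holds -> i = 64 * 2 = 128, acc = 127 + 128 = 255.
Iteration 8: 128 < 65 fails; recursion stops.
SUM(acc) = 1 + 3 + 7 + 15 + 31 + 63 + 127 + 255 = 502.

502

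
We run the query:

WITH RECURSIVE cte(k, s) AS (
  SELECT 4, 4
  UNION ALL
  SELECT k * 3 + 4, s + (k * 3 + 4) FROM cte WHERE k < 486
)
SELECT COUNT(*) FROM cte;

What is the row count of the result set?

6

Base: k=4, s=4.
Iteration 1: 4 < 486 holds -> k = 4 * 3 + 4 = 16, s = 4 + 16 = 20.
Iteration 2: 16 < 486 holds -> k = 16 * 3 + 4 = 52, s = 20 + 52 = 72.
Iteration 3: 52 < 486 holds -> k = 52 * 3 + 4 = 160, s = 72 + 160 = 232.
Iteration 4: 160 < 486 holds -> k = 160 * 3 + 4 = 484, s = 232 + 484 = 716.
Iteration 5: 484 < 486 holds -> k = 484 * 3 + 4 = 1456, s = 716 + 1456 = 2172.
Iteration 6: 1456 < 486 fails; recursion stops.
Total rows emitted: 6.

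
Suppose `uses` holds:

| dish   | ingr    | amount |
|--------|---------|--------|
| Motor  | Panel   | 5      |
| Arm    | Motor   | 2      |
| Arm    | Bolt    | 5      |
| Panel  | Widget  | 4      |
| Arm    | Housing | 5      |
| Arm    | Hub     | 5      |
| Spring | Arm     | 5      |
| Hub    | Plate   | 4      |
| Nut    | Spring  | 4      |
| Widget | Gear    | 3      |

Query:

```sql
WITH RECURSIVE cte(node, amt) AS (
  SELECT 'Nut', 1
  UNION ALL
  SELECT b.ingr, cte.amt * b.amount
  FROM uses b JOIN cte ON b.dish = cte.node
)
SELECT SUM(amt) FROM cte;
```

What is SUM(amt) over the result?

Base: (Nut, amt=1).
Iteration 1: components of {Nut} -> Spring = 1*4 = 4.
Iteration 2: components of {Spring} -> Arm = 4*5 = 20.
Iteration 3: components of {Arm} -> Bolt = 20*5 = 100, Housing = 20*5 = 100, Hub = 20*5 = 100, Motor = 20*2 = 40.
Iteration 4: components of {Bolt,Housing,Hub,Motor} -> Panel = 40*5 = 200, Plate = 100*4 = 400.
Iteration 5: components of {Panel,Plate} -> Widget = 200*4 = 800.
Iteration 6: components of {Widget} -> Gear = 800*3 = 2400.
Iteration 7: no further components; recursion stops.
SUM(amt) = 1 + 4 + 20 + 40 + 100 + 100 + 100 + 200 + 400 + 800 + 2400 = 4165.

4165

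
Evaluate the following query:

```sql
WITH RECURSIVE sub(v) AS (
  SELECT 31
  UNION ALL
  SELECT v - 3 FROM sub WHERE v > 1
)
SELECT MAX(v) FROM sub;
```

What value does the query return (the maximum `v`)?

31

Base: v=31.
Iteration 1: 31 > 1 holds -> v = 31 - 3 = 28.
Iteration 2: 28 > 1 holds -> v = 28 - 3 = 25.
Iteration 3: 25 > 1 holds -> v = 25 - 3 = 22.
Iteration 4: 22 > 1 holds -> v = 22 - 3 = 19.
Iteration 5: 19 > 1 holds -> v = 19 - 3 = 16.
Iteration 6: 16 > 1 holds -> v = 16 - 3 = 13.
Iteration 7: 13 > 1 holds -> v = 13 - 3 = 10.
Iteration 8: 10 > 1 holds -> v = 10 - 3 = 7.
Iteration 9: 7 > 1 holds -> v = 7 - 3 = 4.
Iteration 10: 4 > 1 holds -> v = 4 - 3 = 1.
Iteration 11: 1 > 1 fails; recursion stops.
v values: 31, 28, 25, 22, 19, 16, 13, 10, 7, 4, 1; the maximum is 31.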